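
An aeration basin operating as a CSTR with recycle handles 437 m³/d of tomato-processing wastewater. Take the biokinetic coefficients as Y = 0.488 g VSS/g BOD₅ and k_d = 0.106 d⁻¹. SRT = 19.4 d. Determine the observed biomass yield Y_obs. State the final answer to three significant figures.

The observed yield is Y_obs = Y/(1 + k_d·θ_c) = 0.488 / (1 + 0.106 × 19.4) = 0.488 / 3.056 = 0.1597 g VSS per g BOD₅ removed.

Y_obs ≈ 0.160 g VSS/g BOD₅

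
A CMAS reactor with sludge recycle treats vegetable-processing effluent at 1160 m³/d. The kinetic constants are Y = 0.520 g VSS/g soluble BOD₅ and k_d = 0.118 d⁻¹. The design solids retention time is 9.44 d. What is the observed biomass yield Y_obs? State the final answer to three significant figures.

Correct the yield for decay: Y_obs = Y/(1 + k_d θ_c) = 0.520 / (1 + 0.118 × 9.44) = 0.520 / 2.114 = 0.2460.

Y_obs ≈ 0.246 g VSS/g soluble BOD₅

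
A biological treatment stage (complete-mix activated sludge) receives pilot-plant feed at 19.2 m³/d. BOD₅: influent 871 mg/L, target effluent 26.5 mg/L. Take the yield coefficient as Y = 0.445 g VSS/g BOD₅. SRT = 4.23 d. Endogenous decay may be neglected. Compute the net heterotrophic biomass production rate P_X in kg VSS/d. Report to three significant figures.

Since k_d ≈ 0, Y_obs = Y = 0.445 g VSS/g BOD₅.
ΔS = 871 − 26.5 = 844.5 mg/L, so the substrate removal rate is 19.2 × 844.5/1000 = 16.21 kg BOD₅/d.
Biomass produced: P_X = Y_obs·Q·ΔS = 0.4450 × 16.21 ≈ 7.215 kg VSS/d.

P_X ≈ 7.22 kg VSS/d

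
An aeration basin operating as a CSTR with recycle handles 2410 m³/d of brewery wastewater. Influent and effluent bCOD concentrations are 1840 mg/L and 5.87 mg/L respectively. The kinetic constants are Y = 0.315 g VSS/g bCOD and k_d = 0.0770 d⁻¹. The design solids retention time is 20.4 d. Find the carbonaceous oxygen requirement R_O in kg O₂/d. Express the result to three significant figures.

Correct the yield for decay: Y_obs = Y/(1 + k_d θ_c) = 0.315 / (1 + 0.0770 × 20.4) = 0.315 / 2.571 = 0.1225.
ΔS = 1840 − 5.87 = 1834 mg/L, so the substrate removal rate is 2410 × 1834/1000 = 4420 kg bCOD/d.
Biomass synthesised: P_X = Y_obs × 4420 = 541.6 kg VSS/d.
R_O = Q·ΔS − 1.42 P_X = 4420 − 769.1 = 3651 kg O₂/d.

R_O ≈ 3650 kg O₂/d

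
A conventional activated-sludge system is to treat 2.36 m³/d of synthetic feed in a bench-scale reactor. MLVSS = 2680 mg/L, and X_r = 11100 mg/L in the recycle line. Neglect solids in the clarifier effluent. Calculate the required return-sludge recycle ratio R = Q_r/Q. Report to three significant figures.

R = Q_r/Q = X/(X_r − X) = 2680 / (11100 − 2680) = 0.3183.

R ≈ 0.318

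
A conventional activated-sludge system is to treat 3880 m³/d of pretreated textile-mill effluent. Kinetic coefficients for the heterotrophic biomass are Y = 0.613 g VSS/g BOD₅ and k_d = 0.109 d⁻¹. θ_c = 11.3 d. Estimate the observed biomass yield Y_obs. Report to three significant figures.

Y_obs ≈ 0.275 g VSS/g BOD₅

Correct the yield for decay: Y_obs = Y/(1 + k_d θ_c) = 0.613 / (1 + 0.109 × 11.3) = 0.613 / 2.232 = 0.2747.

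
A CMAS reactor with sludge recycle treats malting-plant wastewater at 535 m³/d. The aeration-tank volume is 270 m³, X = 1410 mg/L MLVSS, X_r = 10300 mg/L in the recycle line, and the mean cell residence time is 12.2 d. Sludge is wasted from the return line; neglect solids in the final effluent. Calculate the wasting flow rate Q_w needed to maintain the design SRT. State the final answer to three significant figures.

θ_c = V·X/(Q_w·X_r) when wasting from the recycle, so Q_w = V·X/(θ_c·X_r) = 270.0 × 1410 / (12.2 × 10300) = 3.030 m³/d.

Q_w ≈ 3.03 m³/d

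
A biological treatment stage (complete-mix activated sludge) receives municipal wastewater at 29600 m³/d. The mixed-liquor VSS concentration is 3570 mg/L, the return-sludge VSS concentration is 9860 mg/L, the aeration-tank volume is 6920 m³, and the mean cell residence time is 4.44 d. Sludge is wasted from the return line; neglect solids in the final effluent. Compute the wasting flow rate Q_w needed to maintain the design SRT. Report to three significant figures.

Q_w ≈ 564 m³/d

Q_w = (V·X)/(θ_c X_r) = 6920 × 3570 / (4.44 × 9860) = 564.3 m³/d.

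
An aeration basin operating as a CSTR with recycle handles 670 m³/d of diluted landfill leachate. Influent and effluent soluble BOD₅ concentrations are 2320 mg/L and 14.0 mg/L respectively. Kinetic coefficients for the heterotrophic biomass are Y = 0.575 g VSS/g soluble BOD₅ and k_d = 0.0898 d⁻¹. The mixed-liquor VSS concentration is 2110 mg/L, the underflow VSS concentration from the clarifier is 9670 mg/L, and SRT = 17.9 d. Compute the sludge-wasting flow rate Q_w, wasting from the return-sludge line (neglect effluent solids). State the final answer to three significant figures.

Q_w ≈ 35.2 m³/d

Steady-state biomass mass balance: V·X·(1 + k_d·θ_c) = Y·Q·(S₀ − S)·θ_c, so V = 0.575 × 670 × (2320 − 14.0) × 17.9 / [2110 × (1 + 0.0898 × 17.9)] = 1.59×10^7 / 5502 = 2890 m³.
Wasting from the return line (neglecting effluent solids): Q_w = V·X / (θ_c·X_r) = 2890 × 2110 / (17.9 × 9670) = 35.23 m³/d.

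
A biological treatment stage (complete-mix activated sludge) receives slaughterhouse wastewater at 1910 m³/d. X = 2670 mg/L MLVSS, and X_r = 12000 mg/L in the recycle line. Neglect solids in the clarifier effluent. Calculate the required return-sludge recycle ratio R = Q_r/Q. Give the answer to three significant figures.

Mass balance around the secondary clarifier (neglecting effluent solids): R = X / (X_r − X) = 2670 / (12000 − 2670) = 0.2862.

R ≈ 0.286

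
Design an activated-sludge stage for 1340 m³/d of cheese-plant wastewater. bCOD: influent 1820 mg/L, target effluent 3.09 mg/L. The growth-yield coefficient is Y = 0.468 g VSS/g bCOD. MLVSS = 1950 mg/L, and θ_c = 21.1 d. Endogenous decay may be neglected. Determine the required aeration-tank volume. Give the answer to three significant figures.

V ≈ 12300 m³

V·X = Y·Q·ΔS·θ_c gives V = 0.468 × 1340 × (1820 − 3.09) × 21.1 / 1950 = 12329 m³.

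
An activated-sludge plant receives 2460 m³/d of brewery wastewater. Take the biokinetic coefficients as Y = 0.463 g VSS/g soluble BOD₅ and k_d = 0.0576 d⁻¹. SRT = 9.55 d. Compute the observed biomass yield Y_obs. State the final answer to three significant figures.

The observed yield is Y_obs = Y/(1 + k_d·θ_c) = 0.463 / (1 + 0.0576 × 9.55) = 0.463 / 1.550 = 0.2987 g VSS per g soluble BOD₅ removed.

Y_obs ≈ 0.299 g VSS/g soluble BOD₅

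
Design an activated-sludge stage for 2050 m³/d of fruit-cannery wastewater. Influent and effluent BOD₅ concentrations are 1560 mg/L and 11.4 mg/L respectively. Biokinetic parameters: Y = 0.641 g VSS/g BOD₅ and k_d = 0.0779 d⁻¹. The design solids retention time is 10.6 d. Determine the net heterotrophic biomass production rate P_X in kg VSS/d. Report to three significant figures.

P_X ≈ 1110 kg VSS/d

The observed yield is Y_obs = Y/(1 + k_d·θ_c) = 0.641 / (1 + 0.0779 × 10.6) = 0.641 / 1.826 = 0.3511 g VSS per g BOD₅ removed.
Mass of BOD₅ removed per day: Q(S₀ − S) = 2050 × 1549 g/m³ = 3175 kg/d.
Biomass produced: P_X = Y_obs·Q·ΔS = 0.3511 × 3175 ≈ 1115 kg VSS/d.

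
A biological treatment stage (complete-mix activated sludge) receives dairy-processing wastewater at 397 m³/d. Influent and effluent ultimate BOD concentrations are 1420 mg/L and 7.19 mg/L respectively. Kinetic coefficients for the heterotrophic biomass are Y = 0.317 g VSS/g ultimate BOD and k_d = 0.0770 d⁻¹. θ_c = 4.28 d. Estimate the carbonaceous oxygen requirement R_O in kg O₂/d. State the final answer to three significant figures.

Correct the yield for decay: Y_obs = Y/(1 + k_d θ_c) = 0.317 / (1 + 0.0770 × 4.28) = 0.317 / 1.330 = 0.2384.
Substrate removed = Q·(S₀ − S) = 397 m³/d × (1420 − 7.19) g/m³ = 5.61×10^5 g/d = 560.9 kg/d.
P_X = Y_obs·Q·(S₀ − S) = 0.2384 × 560.9 = 133.7 kg VSS/d.
Carbonaceous O₂ demand = substrate oxidised − cell-mass equivalent = 560.9 − 1.42 × 133.7 = 371.0 kg O₂/d.

R_O ≈ 371 kg O₂/d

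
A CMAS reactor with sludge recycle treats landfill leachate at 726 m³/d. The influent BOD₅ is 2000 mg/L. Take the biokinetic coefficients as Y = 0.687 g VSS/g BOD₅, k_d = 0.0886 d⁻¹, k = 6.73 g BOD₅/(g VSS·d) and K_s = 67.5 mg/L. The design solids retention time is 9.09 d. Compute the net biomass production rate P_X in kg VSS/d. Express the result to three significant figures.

P_X ≈ 552 kg VSS/d

For a completely mixed reactor with recycle the Lawrence–McCarty relation gives S = K_s·(1 + k_d·θ_c) / [θ_c·(Y·k − k_d) − 1] = 67.5 × (1 + 0.0886 × 9.09) / [9.09 × (0.687 × 6.73 − 0.0886) − 1] = 121.9 / 40.22 = 3.030 mg/L.
The observed yield is Y_obs = Y/(1 + k_d·θ_c) = 0.687 / (1 + 0.0886 × 9.09) = 0.687 / 1.805 = 0.3805 g VSS per g BOD₅ removed.
Q·(S₀ − S) = 726 × (2000 − 3.03) × 10⁻³ = 1450 kg/d removed.
Biomass produced: P_X = Y_obs·Q·ΔS = 0.3805 × 1450 ≈ 551.7 kg VSS/d.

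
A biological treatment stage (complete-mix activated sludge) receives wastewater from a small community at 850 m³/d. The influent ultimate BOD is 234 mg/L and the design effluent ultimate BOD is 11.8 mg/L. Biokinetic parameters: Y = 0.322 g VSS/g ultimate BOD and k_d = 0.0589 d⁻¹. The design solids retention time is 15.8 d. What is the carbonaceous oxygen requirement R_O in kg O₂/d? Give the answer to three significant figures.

R_O ≈ 144 kg O₂/d

Observed yield with endogenous decay: Y_obs = Y / (1 + k_d·θ_c) = 0.322 / (1 + 0.0589 × 15.8) = 0.322 / 1.931 = 0.1668 g VSS/g ultimate BOD.
Mass of ultimate BOD removed per day: Q(S₀ − S) = 850 × 222.2 g/m³ = 188.9 kg/d.
Biomass synthesised: P_X = Y_obs × 188.9 = 31.50 kg VSS/d.
Carbonaceous O₂ demand = substrate oxidised − cell-mass equivalent = 188.9 − 1.42 × 31.50 = 144.1 kg O₂/d.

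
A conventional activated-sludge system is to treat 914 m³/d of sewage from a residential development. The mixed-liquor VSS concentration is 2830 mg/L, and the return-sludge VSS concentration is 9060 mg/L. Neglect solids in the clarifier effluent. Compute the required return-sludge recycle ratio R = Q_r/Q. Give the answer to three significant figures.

R ≈ 0.454

Mass balance around the secondary clarifier (neglecting effluent solids): R = X / (X_r − X) = 2830 / (9060 − 2830) = 0.4543.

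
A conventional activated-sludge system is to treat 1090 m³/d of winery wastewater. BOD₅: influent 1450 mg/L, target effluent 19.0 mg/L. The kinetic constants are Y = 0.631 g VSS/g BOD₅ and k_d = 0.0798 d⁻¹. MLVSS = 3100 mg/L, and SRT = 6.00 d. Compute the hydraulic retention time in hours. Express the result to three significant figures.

τ ≈ 28.4 h

Steady-state biomass mass balance: V·X·(1 + k_d·θ_c) = Y·Q·(S₀ − S)·θ_c, so V = 0.631 × 1090 × (1450 − 19.0) × 6.00 / [3100 × (1 + 0.0798 × 6.00)] = 5.91×10^6 / 4584 = 1288 m³.
HRT = V/Q = 1288 m³ / 1090 m³·d⁻¹ = 1.182 d × 24 = 28.36 h.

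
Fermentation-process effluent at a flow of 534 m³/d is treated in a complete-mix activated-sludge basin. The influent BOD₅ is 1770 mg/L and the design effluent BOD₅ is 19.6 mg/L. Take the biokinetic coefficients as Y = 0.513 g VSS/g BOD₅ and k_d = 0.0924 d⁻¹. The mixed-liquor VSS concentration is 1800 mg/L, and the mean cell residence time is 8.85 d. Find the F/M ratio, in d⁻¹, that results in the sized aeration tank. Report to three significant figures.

F/M ≈ 0.405 d⁻¹

From the SRT design equation V = Y Q (S₀−S) θ_c / [X (1 + k_d θ_c)] = 0.513 × 534 × (1770 − 19.6) × 8.85 / [1800 × (1 + 0.0924 × 8.85)] = 4.24×10^6 / 3272 = 1297 m³.
F/M = applied load / biomass = Q·S₀/(V·X) = 534 × 1770 / (1297 × 1800) = 0.4049 d⁻¹.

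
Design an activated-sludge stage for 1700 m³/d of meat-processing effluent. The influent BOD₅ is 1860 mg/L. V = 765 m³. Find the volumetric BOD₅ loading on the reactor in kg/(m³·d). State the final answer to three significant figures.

Volumetric loading L_v = Q·S₀ / V = 1700 × 1860 g/m³ / 765.0 m³ = 4133 g/(m³·d) = 4.133 kg BOD₅/(m³·d).

L_v ≈ 4.13 kg BOD₅/(m³·d)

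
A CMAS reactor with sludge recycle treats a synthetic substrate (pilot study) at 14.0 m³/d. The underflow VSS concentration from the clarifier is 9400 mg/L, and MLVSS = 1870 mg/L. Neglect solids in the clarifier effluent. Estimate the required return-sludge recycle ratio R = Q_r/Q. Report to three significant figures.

R ≈ 0.248

R = Q_r/Q = X/(X_r − X) = 1870 / (9400 − 1870) = 0.2483.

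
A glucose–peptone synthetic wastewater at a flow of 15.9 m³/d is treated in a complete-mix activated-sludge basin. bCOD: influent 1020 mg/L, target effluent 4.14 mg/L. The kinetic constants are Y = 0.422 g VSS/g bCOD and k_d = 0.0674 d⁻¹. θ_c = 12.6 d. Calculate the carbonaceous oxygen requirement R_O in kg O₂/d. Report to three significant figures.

Correct the yield for decay: Y_obs = Y/(1 + k_d θ_c) = 0.422 / (1 + 0.0674 × 12.6) = 0.422 / 1.849 = 0.2282.
ΔS = 1020 − 4.14 = 1016 mg/L, so the substrate removal rate is 15.9 × 1016/1000 = 16.15 kg bCOD/d.
Biomass synthesised: P_X = Y_obs × 16.15 = 3.686 kg VSS/d.
R_O = Q·ΔS − 1.42 P_X = 16.15 − 5.234 = 10.92 kg O₂/d.

R_O ≈ 10.9 kg O₂/d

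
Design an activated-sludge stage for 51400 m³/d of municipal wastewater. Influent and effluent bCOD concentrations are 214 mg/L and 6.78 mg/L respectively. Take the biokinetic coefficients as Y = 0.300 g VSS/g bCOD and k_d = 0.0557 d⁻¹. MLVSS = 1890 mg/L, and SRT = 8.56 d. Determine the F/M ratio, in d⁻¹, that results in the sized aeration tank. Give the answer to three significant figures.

F/M ≈ 0.594 d⁻¹

Steady-state biomass mass balance: V·X·(1 + k_d·θ_c) = Y·Q·(S₀ − S)·θ_c, so V = 0.300 × 51400 × (214 − 6.78) × 8.56 / [1890 × (1 + 0.0557 × 8.56)] = 2.74×10^7 / 2791 = 9800 m³.
Food-to-microorganism ratio F/M = Q S₀ / (V X) = 51400 × 214 / (9800 × 1890) = 0.5939 d⁻¹.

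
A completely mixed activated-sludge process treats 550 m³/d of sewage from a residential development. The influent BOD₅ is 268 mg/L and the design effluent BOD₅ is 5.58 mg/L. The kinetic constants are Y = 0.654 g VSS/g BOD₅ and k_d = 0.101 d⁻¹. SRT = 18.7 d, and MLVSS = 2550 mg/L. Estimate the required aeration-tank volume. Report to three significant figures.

Steady-state biomass mass balance: V·X·(1 + k_d·θ_c) = Y·Q·(S₀ − S)·θ_c, so V = 0.654 × 550 × (268 − 5.58) × 18.7 / [2550 × (1 + 0.101 × 18.7)] = 1.77×10^6 / 7366 = 239.6 m³.

V ≈ 240 m³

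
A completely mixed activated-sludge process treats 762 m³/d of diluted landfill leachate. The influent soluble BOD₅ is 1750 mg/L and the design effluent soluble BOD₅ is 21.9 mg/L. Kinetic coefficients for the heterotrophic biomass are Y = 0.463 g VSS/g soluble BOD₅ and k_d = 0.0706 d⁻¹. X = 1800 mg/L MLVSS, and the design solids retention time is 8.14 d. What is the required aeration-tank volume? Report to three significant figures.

From the SRT design equation V = Y Q (S₀−S) θ_c / [X (1 + k_d θ_c)] = 0.463 × 762 × (1750 − 21.9) × 8.14 / [1800 × (1 + 0.0706 × 8.14)] = 4.96×10^6 / 2834 = 1751 m³.

V ≈ 1750 m³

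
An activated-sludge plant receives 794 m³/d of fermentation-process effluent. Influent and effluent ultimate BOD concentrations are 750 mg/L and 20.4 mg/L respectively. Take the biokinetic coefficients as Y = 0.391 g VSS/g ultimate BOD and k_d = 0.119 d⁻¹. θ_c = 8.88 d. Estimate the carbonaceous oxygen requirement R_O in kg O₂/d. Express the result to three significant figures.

R_O ≈ 423 kg O₂/d

Correct the yield for decay: Y_obs = Y/(1 + k_d θ_c) = 0.391 / (1 + 0.119 × 8.88) = 0.391 / 2.057 = 0.1901.
Mass of ultimate BOD removed per day: Q(S₀ − S) = 794 × 729.6 g/m³ = 579.3 kg/d.
Net sludge production P_X = 0.1901 × 579.3 = 110.1 kg VSS/d.
R_O = Q·(S₀ − S) − 1.42·P_X = 579.3 − 1.42 × 110.1 = 422.9 kg O₂/d.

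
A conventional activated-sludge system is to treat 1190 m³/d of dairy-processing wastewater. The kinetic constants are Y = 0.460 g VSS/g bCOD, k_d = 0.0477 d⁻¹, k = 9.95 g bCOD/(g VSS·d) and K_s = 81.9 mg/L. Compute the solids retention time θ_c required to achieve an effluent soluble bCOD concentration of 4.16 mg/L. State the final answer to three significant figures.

θ_c ≈ 5.76 d

Specific growth rate at S = 4.16 mg/L: μ = YkS/(K_s+S) = 0.460·9.95·4.16/(81.9+4.16) = 0.2212 d⁻¹.
Then 1/θ_c = μ − k_d = 0.2212 − 0.0477 = 0.1735 d⁻¹, giving θ_c = 5.762 d.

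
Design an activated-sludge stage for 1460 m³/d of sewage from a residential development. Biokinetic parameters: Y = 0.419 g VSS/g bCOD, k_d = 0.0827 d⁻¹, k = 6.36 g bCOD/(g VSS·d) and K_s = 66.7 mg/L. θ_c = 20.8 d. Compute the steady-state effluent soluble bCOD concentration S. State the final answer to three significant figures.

S ≈ 3.44 mg/L

For a completely mixed reactor with recycle the Lawrence–McCarty relation gives S = K_s·(1 + k_d·θ_c) / [θ_c·(Y·k − k_d) − 1] = 66.7 × (1 + 0.0827 × 20.8) / [20.8 × (0.419 × 6.36 − 0.0827) − 1] = 181.4 / 52.71 = 3.442 mg/L.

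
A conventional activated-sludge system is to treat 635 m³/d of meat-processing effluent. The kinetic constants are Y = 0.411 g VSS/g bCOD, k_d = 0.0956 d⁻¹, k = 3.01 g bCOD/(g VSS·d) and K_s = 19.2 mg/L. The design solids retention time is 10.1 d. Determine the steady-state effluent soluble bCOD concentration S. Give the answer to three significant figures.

Effluent substrate depends only on kinetics and SRT: S = K_s(1 + k_d θ_c) / [θ_c(Yk − k_d) − 1] = 19.2 × (1 + 0.0956 × 10.1) / [10.1 × (0.411 × 3.01 − 0.0956) − 1] = 37.74 / 10.53 = 3.584 mg/L.

S ≈ 3.58 mg/L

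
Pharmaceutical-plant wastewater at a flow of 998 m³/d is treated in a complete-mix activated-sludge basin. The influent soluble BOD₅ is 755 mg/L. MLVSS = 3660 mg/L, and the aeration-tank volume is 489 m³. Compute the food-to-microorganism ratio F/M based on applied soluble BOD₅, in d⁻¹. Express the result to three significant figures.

F/M = applied load / biomass = Q·S₀/(V·X) = 998 × 755 / (489.0 × 3660) = 0.4210 d⁻¹.

F/M ≈ 0.421 d⁻¹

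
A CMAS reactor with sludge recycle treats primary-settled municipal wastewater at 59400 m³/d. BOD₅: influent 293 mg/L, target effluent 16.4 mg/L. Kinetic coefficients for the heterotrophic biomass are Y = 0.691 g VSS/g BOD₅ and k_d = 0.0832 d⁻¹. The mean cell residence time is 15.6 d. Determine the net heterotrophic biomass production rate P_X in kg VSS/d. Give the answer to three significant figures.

Y_obs = Y / (1 + k_d θ_c) = 0.691 / (1 + 0.0832 × 15.6) = 0.691 / 2.298 = 0.3007.
Mass of BOD₅ removed per day: Q(S₀ − S) = 59400 × 276.6 g/m³ = 16430 kg/d.
Net biomass production P_X = Y_obs × Q·(S₀ − S) = 0.3007 × 16430 = 4941 kg VSS/d.

P_X ≈ 4940 kg VSS/d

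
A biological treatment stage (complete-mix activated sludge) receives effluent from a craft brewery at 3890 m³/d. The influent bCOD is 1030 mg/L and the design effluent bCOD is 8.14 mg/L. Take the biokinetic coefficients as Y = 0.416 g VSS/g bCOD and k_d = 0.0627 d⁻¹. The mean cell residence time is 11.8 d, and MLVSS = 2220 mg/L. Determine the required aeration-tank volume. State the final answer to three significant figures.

Steady-state biomass mass balance: V·X·(1 + k_d·θ_c) = Y·Q·(S₀ − S)·θ_c, so V = 0.416 × 3890 × (1030 − 8.14) × 11.8 / [2220 × (1 + 0.0627 × 11.8)] = 1.95×10^7 / 3862 = 5052 m³.

V ≈ 5050 m³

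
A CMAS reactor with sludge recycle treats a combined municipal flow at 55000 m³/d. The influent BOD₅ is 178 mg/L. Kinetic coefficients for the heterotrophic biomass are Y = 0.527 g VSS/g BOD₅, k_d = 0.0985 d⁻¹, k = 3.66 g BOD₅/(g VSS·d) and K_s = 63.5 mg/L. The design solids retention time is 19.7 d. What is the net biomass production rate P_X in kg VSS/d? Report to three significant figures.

For a completely mixed reactor with recycle the Lawrence–McCarty relation gives S = K_s·(1 + k_d·θ_c) / [θ_c·(Y·k − k_d) − 1] = 63.5 × (1 + 0.0985 × 19.7) / [19.7 × (0.527 × 3.66 − 0.0985) − 1] = 186.7 / 35.06 = 5.326 mg/L.
Correct the yield for decay: Y_obs = Y/(1 + k_d θ_c) = 0.527 / (1 + 0.0985 × 19.7) = 0.527 / 2.940 = 0.1792.
Mass of BOD₅ removed per day: Q(S₀ − S) = 55000 × 172.7 g/m³ = 9497 kg/d.
Biomass produced: P_X = Y_obs·Q·ΔS = 0.1792 × 9497 ≈ 1702 kg VSS/d.

P_X ≈ 1700 kg VSS/d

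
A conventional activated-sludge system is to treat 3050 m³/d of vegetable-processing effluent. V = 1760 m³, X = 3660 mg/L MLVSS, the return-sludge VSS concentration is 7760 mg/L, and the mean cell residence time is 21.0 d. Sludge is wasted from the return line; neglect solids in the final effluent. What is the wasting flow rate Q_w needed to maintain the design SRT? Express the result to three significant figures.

Q_w = (V·X)/(θ_c X_r) = 1760 × 3660 / (21.0 × 7760) = 39.53 m³/d.

Q_w ≈ 39.5 m³/d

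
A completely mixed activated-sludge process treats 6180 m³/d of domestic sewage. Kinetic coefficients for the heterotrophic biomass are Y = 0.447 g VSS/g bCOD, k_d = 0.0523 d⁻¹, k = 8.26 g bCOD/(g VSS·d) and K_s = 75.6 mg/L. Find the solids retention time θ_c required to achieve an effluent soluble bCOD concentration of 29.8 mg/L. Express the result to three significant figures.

At the target effluent, Y k S/(K_s+S) = 0.447×8.26×29.8/105.4 = 1.044 d⁻¹.
θ_c = 1/(μ − k_d) = 1/(1.044 − 0.0523) = 1/0.9916 = 1.008 d.

θ_c ≈ 1.01 d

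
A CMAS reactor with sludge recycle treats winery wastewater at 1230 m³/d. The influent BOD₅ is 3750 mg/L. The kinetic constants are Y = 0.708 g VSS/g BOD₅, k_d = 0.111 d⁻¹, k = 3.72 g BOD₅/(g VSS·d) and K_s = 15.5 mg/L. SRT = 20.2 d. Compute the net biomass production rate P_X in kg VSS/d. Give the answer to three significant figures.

P_X ≈ 1010 kg VSS/d

For a completely mixed reactor with recycle the Lawrence–McCarty relation gives S = K_s·(1 + k_d·θ_c) / [θ_c·(Y·k − k_d) − 1] = 15.5 × (1 + 0.111 × 20.2) / [20.2 × (0.708 × 3.72 − 0.111) − 1] = 50.25 / 49.96 = 1.006 mg/L.
Correct the yield for decay: Y_obs = Y/(1 + k_d θ_c) = 0.708 / (1 + 0.111 × 20.2) = 0.708 / 3.242 = 0.2184.
ΔS = 3750 − 1.01 = 3749 mg/L, so the substrate removal rate is 1230 × 3749/1000 = 4611 kg BOD₅/d.
Biomass produced: P_X = Y_obs·Q·ΔS = 0.2184 × 4611 ≈ 1007 kg VSS/d.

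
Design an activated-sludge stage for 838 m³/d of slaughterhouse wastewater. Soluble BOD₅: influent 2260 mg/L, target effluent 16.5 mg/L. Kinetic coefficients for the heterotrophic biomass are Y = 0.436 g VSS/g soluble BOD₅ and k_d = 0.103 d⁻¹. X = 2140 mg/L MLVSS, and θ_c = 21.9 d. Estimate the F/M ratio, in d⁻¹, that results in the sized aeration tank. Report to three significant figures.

F/M ≈ 0.343 d⁻¹

Rearranging the biomass balance for a CMAS with decay, V = Y·Q·ΔS·θ_c / [X·(1+k_d θ_c)] = 0.436 × 838 × (2260 − 16.5) × 21.9 / [2140 × (1 + 0.103 × 21.9)] = 1.8×10^7 / 6967 = 2577 m³.
Food-to-microorganism ratio F/M = Q S₀ / (V X) = 838 × 2260 / (2577 × 2140) = 0.3435 d⁻¹.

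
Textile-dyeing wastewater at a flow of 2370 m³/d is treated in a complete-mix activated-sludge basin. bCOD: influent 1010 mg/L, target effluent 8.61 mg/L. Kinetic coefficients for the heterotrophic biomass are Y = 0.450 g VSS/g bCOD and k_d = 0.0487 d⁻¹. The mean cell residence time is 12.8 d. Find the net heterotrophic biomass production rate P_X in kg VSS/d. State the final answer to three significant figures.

P_X ≈ 658 kg VSS/d

Y_obs = Y / (1 + k_d θ_c) = 0.450 / (1 + 0.0487 × 12.8) = 0.450 / 1.623 = 0.2772.
Substrate removed = Q·(S₀ − S) = 2370 m³/d × (1010 − 8.61) g/m³ = 2.37×10^6 g/d = 2373 kg/d.
So the net sludge growth is P_X = 0.2772 × 2373 = 657.9 kg VSS/d.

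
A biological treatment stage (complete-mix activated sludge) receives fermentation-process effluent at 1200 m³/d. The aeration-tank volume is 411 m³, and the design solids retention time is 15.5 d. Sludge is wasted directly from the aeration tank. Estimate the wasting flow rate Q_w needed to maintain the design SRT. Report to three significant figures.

Q_w ≈ 26.5 m³/d

Wasting from the aeration tank: Q_w = V / θ_c = 411.0 / 15.5 = 26.52 m³/d.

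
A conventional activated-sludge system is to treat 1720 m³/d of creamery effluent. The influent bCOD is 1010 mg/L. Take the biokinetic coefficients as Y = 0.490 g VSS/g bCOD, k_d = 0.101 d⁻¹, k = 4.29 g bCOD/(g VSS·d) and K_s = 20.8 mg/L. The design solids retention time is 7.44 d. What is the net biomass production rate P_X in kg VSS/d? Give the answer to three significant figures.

From the Monod/SRT balance for a CMAS, S = K_s·(1+k_d θ_c)/[θ_c·(Y k − k_d) − 1] = 20.8 × (1 + 0.101 × 7.44) / [7.44 × (0.490 × 4.29 − 0.101) − 1] = 36.43 / 13.89 = 2.623 mg/L.
Correct the yield for decay: Y_obs = Y/(1 + k_d θ_c) = 0.490 / (1 + 0.101 × 7.44) = 0.490 / 1.751 = 0.2798.
ΔS = 1010 − 2.62 = 1007 mg/L, so the substrate removal rate is 1720 × 1007/1000 = 1733 kg bCOD/d.
So the net sludge growth is P_X = 0.2798 × 1733 = 484.8 kg VSS/d.

P_X ≈ 485 kg VSS/d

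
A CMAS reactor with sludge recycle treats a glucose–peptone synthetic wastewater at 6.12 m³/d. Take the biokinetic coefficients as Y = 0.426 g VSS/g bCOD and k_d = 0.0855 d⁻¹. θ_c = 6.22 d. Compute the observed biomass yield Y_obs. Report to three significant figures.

Correct the yield for decay: Y_obs = Y/(1 + k_d θ_c) = 0.426 / (1 + 0.0855 × 6.22) = 0.426 / 1.532 = 0.2781.

Y_obs ≈ 0.278 g VSS/g bCOD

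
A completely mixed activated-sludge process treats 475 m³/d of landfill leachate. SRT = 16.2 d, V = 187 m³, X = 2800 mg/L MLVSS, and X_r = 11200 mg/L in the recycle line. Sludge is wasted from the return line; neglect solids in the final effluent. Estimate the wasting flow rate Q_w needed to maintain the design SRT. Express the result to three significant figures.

Wasting from the return line (neglecting effluent solids): Q_w = V·X / (θ_c·X_r) = 187.0 × 2800 / (16.2 × 11200) = 2.886 m³/d.

Q_w ≈ 2.89 m³/d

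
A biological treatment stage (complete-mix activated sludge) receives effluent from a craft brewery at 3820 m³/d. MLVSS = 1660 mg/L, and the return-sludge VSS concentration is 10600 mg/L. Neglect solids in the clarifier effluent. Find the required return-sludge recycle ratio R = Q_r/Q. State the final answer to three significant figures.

R = Q_r/Q = X/(X_r − X) = 1660 / (10600 − 1660) = 0.1857.

R ≈ 0.186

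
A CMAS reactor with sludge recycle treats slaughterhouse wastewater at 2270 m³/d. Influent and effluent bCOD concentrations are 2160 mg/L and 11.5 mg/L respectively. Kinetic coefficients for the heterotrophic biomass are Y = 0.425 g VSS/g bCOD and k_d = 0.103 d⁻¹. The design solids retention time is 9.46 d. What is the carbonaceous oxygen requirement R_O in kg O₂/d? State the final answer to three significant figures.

Observed yield with endogenous decay: Y_obs = Y / (1 + k_d·θ_c) = 0.425 / (1 + 0.103 × 9.46) = 0.425 / 1.974 = 0.2153 g VSS/g bCOD.
Substrate removed = Q·(S₀ − S) = 2270 m³/d × (2160 − 11.5) g/m³ = 4.88×10^6 g/d = 4877 kg/d.
Net sludge production P_X = 0.2153 × 4877 = 1050 kg VSS/d.
R_O = Q·(S₀ − S) − 1.42·P_X = 4877 − 1.42 × 1050 = 3386 kg O₂/d.

R_O ≈ 3390 kg O₂/d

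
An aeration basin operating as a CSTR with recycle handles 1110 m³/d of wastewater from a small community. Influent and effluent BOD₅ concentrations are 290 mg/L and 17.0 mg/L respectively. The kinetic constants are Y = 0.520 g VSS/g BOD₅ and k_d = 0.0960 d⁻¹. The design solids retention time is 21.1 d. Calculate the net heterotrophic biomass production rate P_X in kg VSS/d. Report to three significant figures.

Observed yield with endogenous decay: Y_obs = Y / (1 + k_d·θ_c) = 0.520 / (1 + 0.0960 × 21.1) = 0.520 / 3.026 = 0.1719 g VSS/g BOD₅.
Q·(S₀ − S) = 1110 × (290 − 17.0) × 10⁻³ = 303.0 kg/d removed.
P_X = Y_obs · Q(S₀ − S) = 0.1719 × 303.0 = 52.08 kg VSS/d.

P_X ≈ 52.1 kg VSS/d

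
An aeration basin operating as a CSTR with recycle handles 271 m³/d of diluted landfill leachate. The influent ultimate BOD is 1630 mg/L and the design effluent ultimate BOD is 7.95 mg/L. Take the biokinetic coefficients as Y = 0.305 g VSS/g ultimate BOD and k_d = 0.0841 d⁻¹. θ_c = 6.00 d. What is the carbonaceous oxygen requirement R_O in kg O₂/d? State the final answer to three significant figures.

R_O ≈ 313 kg O₂/d

The observed yield is Y_obs = Y/(1 + k_d·θ_c) = 0.305 / (1 + 0.0841 × 6.00) = 0.305 / 1.505 = 0.2027 g VSS per g ultimate BOD removed.
ΔS = 1630 − 7.95 = 1622 mg/L, so the substrate removal rate is 271 × 1622/1000 = 439.6 kg ultimate BOD/d.
P_X = Y_obs·Q·(S₀ − S) = 0.2027 × 439.6 = 89.11 kg VSS/d.
R_O = Q·ΔS − 1.42 P_X = 439.6 − 126.5 = 313.0 kg O₂/d.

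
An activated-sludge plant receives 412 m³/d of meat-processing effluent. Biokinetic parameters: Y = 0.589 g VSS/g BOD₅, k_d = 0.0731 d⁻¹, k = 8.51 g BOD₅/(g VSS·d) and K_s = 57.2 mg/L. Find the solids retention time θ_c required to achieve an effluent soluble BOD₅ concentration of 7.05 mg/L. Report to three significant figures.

At the target effluent, Y k S/(K_s+S) = 0.589×8.51×7.05/64.25 = 0.5500 d⁻¹.
1/θ_c = 0.5500 − 0.0731 = 0.4769 d⁻¹, so θ_c = 2.097 d.

θ_c ≈ 2.10 d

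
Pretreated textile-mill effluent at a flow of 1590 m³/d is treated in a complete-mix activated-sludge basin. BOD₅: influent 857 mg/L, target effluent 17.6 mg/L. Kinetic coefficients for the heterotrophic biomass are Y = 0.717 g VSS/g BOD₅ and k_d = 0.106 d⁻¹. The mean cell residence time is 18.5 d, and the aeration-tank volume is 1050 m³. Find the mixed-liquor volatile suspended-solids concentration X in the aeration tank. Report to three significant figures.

X ≈ 5690 mg/L

X = Y·Q·ΔS·θ_c / [V·(1 + k_d θ_c)] = 0.717 × 1590 × (857 − 17.6) × 18.5 / [1050 × (1 + 0.106 × 18.5)] = 5694 mg/L.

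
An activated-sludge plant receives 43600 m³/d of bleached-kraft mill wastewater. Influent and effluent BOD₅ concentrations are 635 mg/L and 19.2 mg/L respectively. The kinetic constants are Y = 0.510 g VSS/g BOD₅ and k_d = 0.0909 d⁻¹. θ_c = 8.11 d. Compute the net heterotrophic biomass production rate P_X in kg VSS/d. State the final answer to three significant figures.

Y_obs = Y / (1 + k_d θ_c) = 0.510 / (1 + 0.0909 × 8.11) = 0.510 / 1.737 = 0.2936.
Mass of BOD₅ removed per day: Q(S₀ − S) = 43600 × 615.8 g/m³ = 26849 kg/d.
Biomass produced: P_X = Y_obs·Q·ΔS = 0.2936 × 26849 ≈ 7882 kg VSS/d.

P_X ≈ 7880 kg VSS/d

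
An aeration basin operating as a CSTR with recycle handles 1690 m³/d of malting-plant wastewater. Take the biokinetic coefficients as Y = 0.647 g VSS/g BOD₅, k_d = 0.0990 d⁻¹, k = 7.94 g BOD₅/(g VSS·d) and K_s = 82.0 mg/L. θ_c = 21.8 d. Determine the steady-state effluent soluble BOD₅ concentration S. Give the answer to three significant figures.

From the Monod/SRT balance for a CMAS, S = K_s·(1+k_d θ_c)/[θ_c·(Y k − k_d) − 1] = 82.0 × (1 + 0.0990 × 21.8) / [21.8 × (0.647 × 7.94 − 0.0990) − 1] = 259.0 / 108.8 = 2.380 mg/L.

S ≈ 2.38 mg/L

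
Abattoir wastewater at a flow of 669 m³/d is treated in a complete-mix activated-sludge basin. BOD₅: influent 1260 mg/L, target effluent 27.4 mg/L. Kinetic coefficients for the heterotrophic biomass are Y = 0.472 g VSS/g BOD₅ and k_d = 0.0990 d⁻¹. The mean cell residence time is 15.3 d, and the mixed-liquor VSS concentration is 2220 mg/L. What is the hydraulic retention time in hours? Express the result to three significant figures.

τ ≈ 38.3 h

From the SRT design equation V = Y Q (S₀−S) θ_c / [X (1 + k_d θ_c)] = 0.472 × 669 × (1260 − 27.4) × 15.3 / [2220 × (1 + 0.0990 × 15.3)] = 5.95×10^6 / 5583 = 1067 m³.
Hydraulic retention time τ = V/Q = 1067 / 669 = 1.594 d = 38.27 h.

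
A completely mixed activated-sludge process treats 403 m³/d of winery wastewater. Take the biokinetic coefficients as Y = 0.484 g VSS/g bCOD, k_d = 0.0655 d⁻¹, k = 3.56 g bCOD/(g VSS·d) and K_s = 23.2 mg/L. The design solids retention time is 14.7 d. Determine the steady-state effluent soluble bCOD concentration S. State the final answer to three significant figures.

S ≈ 1.95 mg/L

For a completely mixed reactor with recycle the Lawrence–McCarty relation gives S = K_s·(1 + k_d·θ_c) / [θ_c·(Y·k − k_d) − 1] = 23.2 × (1 + 0.0655 × 14.7) / [14.7 × (0.484 × 3.56 − 0.0655) − 1] = 45.54 / 23.37 = 1.949 mg/L.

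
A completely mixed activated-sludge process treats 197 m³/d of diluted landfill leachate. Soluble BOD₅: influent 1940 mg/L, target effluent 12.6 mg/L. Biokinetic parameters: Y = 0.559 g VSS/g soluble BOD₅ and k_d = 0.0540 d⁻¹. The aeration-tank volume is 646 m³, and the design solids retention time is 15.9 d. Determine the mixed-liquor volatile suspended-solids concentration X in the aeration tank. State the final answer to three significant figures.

X ≈ 2810 mg/L

From V·X·(1 + k_d·θ_c) = Y·Q·(S₀ − S)·θ_c: X = 0.559 × 197 × (1940 − 12.6) × 15.9 / [646 × (1 + 0.0540 × 15.9)] = 2811 mg/L.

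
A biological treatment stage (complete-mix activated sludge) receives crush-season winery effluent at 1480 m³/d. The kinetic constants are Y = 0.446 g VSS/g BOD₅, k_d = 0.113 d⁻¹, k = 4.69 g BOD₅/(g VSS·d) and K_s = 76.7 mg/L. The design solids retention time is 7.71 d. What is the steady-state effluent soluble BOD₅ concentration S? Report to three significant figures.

S ≈ 10.1 mg/L

For a completely mixed reactor with recycle the Lawrence–McCarty relation gives S = K_s·(1 + k_d·θ_c) / [θ_c·(Y·k − k_d) − 1] = 76.7 × (1 + 0.113 × 7.71) / [7.71 × (0.446 × 4.69 − 0.113) − 1] = 143.5 / 14.26 = 10.07 mg/L.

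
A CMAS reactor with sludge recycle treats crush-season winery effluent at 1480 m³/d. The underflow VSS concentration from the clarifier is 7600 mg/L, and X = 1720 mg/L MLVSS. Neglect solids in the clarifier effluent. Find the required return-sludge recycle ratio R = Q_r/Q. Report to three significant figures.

Solids balance on the clarifier gives (1+R)X = R·X_r, so R = X/(X_r − X) = 1720 / (7600 − 1720) = 0.2925.

R ≈ 0.293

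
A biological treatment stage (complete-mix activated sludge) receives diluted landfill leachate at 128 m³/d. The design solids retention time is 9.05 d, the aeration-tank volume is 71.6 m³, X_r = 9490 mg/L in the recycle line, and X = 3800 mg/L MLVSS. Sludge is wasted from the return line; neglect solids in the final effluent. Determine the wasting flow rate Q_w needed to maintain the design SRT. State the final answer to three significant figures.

Wasting from the return line (neglecting effluent solids): Q_w = V·X / (θ_c·X_r) = 71.60 × 3800 / (9.05 × 9490) = 3.168 m³/d.

Q_w ≈ 3.17 m³/d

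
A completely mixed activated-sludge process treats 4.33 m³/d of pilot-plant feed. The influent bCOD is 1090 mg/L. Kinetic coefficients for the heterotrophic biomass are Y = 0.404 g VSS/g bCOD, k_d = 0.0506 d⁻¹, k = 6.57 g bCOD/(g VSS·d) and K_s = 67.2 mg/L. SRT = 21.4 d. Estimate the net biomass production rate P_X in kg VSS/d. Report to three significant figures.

P_X ≈ 0.913 kg VSS/d

From the Monod/SRT balance for a CMAS, S = K_s·(1+k_d θ_c)/[θ_c·(Y k − k_d) − 1] = 67.2 × (1 + 0.0506 × 21.4) / [21.4 × (0.404 × 6.57 − 0.0506) − 1] = 140.0 / 54.72 = 2.558 mg/L.
The observed yield is Y_obs = Y/(1 + k_d·θ_c) = 0.404 / (1 + 0.0506 × 21.4) = 0.404 / 2.083 = 0.1940 g VSS per g bCOD removed.
Q·(S₀ − S) = 4.33 × (1090 − 2.56) × 10⁻³ = 4.709 kg/d removed.
Biomass produced: P_X = Y_obs·Q·ΔS = 0.1940 × 4.709 ≈ 0.9133 kg VSS/d.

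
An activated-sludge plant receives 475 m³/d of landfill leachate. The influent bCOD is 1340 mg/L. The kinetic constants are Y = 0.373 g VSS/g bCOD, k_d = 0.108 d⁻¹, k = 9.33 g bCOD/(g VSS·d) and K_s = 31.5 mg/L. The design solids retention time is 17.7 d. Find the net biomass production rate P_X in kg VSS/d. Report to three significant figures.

For a completely mixed reactor with recycle the Lawrence–McCarty relation gives S = K_s·(1 + k_d·θ_c) / [θ_c·(Y·k − k_d) − 1] = 31.5 × (1 + 0.108 × 17.7) / [17.7 × (0.373 × 9.33 − 0.108) − 1] = 91.72 / 58.69 = 1.563 mg/L.
Correct the yield for decay: Y_obs = Y/(1 + k_d θ_c) = 0.373 / (1 + 0.108 × 17.7) = 0.373 / 2.912 = 0.1281.
Substrate removed = Q·(S₀ − S) = 475 m³/d × (1340 − 1.56) g/m³ = 6.36×10^5 g/d = 635.8 kg/d.
Net biomass production P_X = Y_obs × Q·(S₀ − S) = 0.1281 × 635.8 = 81.45 kg VSS/d.

P_X ≈ 81.4 kg VSS/d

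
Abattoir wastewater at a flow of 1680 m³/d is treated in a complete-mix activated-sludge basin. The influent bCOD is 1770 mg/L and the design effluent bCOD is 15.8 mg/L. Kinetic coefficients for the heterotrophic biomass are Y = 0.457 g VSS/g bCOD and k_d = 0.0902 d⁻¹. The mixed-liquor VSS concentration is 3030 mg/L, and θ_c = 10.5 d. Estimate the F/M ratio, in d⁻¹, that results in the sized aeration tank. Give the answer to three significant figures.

F/M ≈ 0.409 d⁻¹

From the SRT design equation V = Y Q (S₀−S) θ_c / [X (1 + k_d θ_c)] = 0.457 × 1680 × (1770 − 15.8) × 10.5 / [3030 × (1 + 0.0902 × 10.5)] = 1.41×10^7 / 5900 = 2397 m³.
F/M = applied load / biomass = Q·S₀/(V·X) = 1680 × 1770 / (2397 × 3030) = 0.4094 d⁻¹.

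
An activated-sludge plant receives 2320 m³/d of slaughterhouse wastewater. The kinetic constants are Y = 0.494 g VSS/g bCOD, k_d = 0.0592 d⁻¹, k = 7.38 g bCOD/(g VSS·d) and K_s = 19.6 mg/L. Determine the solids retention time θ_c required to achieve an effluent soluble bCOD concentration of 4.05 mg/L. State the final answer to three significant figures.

θ_c ≈ 1.77 d

At the target effluent, Y k S/(K_s+S) = 0.494×7.38×4.05/23.65 = 0.6243 d⁻¹.
1/θ_c = 0.6243 − 0.0592 = 0.5651 d⁻¹, so θ_c = 1.770 d.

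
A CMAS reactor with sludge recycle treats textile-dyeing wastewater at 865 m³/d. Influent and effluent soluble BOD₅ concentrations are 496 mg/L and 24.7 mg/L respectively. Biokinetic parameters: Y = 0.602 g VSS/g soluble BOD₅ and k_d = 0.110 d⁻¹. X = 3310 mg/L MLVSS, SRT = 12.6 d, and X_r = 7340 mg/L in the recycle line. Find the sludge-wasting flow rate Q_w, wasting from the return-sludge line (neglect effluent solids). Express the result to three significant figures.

Q_w ≈ 14.0 m³/d

From the SRT design equation V = Y Q (S₀−S) θ_c / [X (1 + k_d θ_c)] = 0.602 × 865 × (496 − 24.7) × 12.6 / [3310 × (1 + 0.110 × 12.6)] = 3.09×10^6 / 7898 = 391.5 m³.
Q_w = (V·X)/(θ_c X_r) = 391.5 × 3310 / (12.6 × 7340) = 14.01 m³/d.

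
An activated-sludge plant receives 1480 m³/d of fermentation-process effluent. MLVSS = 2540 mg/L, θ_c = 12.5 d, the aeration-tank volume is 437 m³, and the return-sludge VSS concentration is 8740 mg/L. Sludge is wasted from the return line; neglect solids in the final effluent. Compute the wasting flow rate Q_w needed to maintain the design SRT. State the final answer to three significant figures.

Q_w ≈ 10.2 m³/d

Wasting from the return line (neglecting effluent solids): Q_w = V·X / (θ_c·X_r) = 437.0 × 2540 / (12.5 × 8740) = 10.16 m³/d.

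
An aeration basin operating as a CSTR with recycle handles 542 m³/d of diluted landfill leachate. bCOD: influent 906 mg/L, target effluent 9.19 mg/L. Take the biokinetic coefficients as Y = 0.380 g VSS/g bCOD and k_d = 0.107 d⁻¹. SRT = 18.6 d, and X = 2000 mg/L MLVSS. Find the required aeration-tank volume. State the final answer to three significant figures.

V ≈ 574 m³

From the SRT design equation V = Y Q (S₀−S) θ_c / [X (1 + k_d θ_c)] = 0.380 × 542 × (906 − 9.19) × 18.6 / [2000 × (1 + 0.107 × 18.6)] = 3.44×10^6 / 5980 = 574.5 m³.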